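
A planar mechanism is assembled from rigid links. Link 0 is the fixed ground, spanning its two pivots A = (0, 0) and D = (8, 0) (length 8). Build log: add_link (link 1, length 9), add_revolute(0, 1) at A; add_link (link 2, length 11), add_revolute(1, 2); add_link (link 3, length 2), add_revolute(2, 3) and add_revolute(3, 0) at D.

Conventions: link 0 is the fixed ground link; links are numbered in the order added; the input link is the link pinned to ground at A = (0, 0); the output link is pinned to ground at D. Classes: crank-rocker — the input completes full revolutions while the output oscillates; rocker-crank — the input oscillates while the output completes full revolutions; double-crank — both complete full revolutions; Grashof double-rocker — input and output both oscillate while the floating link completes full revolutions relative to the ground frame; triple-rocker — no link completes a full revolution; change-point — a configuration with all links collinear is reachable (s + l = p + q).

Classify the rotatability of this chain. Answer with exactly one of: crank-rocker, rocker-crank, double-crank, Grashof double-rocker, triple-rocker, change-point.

lengths: ground=8, input=9, coupler=11, output=2
sorted: s=2 (shortest), l=11 (longest), p+q=17
s + l = 13 vs p + q = 17
s + l < p + q (Grashof) with shortest = output link → rocker-crank

rocker-crank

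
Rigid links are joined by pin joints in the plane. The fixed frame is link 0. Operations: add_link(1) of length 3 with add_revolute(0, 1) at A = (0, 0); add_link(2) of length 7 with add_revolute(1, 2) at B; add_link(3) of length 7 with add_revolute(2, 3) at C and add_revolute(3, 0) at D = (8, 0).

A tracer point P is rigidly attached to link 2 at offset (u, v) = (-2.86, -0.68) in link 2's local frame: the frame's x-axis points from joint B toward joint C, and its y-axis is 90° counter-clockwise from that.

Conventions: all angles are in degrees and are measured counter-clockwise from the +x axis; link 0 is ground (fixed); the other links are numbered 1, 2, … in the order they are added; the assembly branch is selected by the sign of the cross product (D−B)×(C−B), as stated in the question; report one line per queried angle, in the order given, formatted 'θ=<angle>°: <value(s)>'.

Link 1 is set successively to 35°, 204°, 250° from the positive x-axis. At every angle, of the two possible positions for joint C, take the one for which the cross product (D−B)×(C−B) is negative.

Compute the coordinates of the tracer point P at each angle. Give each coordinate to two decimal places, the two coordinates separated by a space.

A=(0,0), D=(8.00,0)
θ=35°: B = A + 3.00·(cos35°, sin35°) = (2.4575, 1.7207)
θ=35°: |BD| = 5.8035
θ=35°: circle(B,7.00) ∩ circle(D,7.00): a=2.9018, h=6.3702
θ=35°:   candidates: C₊=(7.1175,6.9441) cross=36.970; C₋=(3.3400,-5.2234) cross=-36.970
θ=35°:   branch - wants cross < 0 → take C=(3.3400,-5.2234) (cross=-36.970)
θ=35°: ex = (C−B)/|BC| = (0.1261,-0.9920); ey = (0.9920,0.1261)
θ=35°: P = B + -2.86·ex + -0.68·ey = (1.4223,4.4722)
θ=204°: B = A + 3.00·(cos204°, sin204°) = (-2.7406, -1.2202)
θ=204°: |BD| = 10.8097
θ=204°: circle(B,7.00) ∩ circle(D,7.00): a=5.4049, h=4.4483
θ=204°:   candidates: C₊=(2.1276,3.8098) cross=48.085; C₋=(3.1318,-5.0300) cross=-48.085
θ=204°:   branch - wants cross < 0 → take C=(3.1318,-5.0300) (cross=-48.085)
θ=204°: ex = (C−B)/|BC| = (0.8389,-0.5443); ey = (0.5443,0.8389)
θ=204°: P = B + -2.86·ex + -0.68·ey = (-5.5100,-0.2341)
θ=250°: B = A + 3.00·(cos250°, sin250°) = (-1.0261, -2.8191)
θ=250°: |BD| = 9.4561
θ=250°: circle(B,7.00) ∩ circle(D,7.00): a=4.7280, h=5.1620
θ=250°:   candidates: C₊=(1.9481,3.5177) cross=48.812; C₋=(5.0259,-6.3368) cross=-48.812
θ=250°:   branch - wants cross < 0 → take C=(5.0259,-6.3368) (cross=-48.812)
θ=250°: ex = (C−B)/|BC| = (0.8646,-0.5025); ey = (0.5025,0.8646)
θ=250°: P = B + -2.86·ex + -0.68·ey = (-3.8404,-1.9698)

θ=35°: 1.42 4.47
θ=204°: -5.51 -0.23
θ=250°: -3.84 -1.97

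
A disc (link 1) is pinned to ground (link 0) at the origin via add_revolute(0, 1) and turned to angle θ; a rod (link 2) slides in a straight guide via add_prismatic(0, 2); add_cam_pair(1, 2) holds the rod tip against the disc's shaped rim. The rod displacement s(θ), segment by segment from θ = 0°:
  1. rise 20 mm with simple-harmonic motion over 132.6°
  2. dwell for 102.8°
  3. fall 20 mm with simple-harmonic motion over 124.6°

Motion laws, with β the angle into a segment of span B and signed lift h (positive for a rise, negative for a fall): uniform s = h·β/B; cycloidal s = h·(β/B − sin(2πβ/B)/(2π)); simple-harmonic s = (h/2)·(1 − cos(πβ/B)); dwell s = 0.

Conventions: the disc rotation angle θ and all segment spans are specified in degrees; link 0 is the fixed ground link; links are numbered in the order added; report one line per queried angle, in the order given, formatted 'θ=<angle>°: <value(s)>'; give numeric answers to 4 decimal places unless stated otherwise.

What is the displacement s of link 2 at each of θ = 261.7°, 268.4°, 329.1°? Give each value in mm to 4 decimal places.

segment 1 (0° to 132.6°, simple-harmonic, h = 20) is passed completely: s = 0.0000 + (20) = 20.0000
segment 2 (132.6° to 235.4°, dwell): s unchanged at 20.0000
θ = 261.7° falls in segment 3 (235.4° to 360°, simple-harmonic, h = -20): β = 261.7 − 235.4 = 26.3°, B = 124.6°; Δs = -20/2·(1 − cos(π·0.2111)) = -2.1192; s = 20.0000 − 2.1192 = 17.8808
θ = 268.4° falls in segment 3 (235.4° to 360°, simple-harmonic, h = -20): β = 268.4 − 235.4 = 33°, B = 124.6°; Δs = -20/2·(1 − cos(π·0.2648)) = -3.2663; s = 20.0000 − 3.2663 = 16.7337
θ = 329.1° falls in segment 3 (235.4° to 360°, simple-harmonic, h = -20): β = 329.1 − 235.4 = 93.7°, B = 124.6°; Δs = -20/2·(1 − cos(π·0.7520)) = -17.1155; s = 20.0000 − 17.1155 = 2.8845

θ=261.7°: 17.8808
θ=268.4°: 16.7337
θ=329.1°: 2.8845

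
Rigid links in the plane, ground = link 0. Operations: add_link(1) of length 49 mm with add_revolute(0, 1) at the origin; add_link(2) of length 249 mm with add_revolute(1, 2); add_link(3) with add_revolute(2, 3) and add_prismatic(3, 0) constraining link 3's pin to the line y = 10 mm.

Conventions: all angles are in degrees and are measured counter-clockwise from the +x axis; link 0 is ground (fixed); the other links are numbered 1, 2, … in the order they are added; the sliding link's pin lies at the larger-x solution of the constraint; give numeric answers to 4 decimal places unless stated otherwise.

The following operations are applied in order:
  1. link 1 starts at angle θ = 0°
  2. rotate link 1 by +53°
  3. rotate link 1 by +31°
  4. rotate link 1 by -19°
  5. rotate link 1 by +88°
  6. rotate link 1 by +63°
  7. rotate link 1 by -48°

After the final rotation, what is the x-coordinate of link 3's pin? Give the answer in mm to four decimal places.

geometry: r = 49 mm, L = 249 mm, e = 10 mm; θ starts at 0°
rotate link 1 by +53°: θ ← 0° +53° = 53°
rotate link 1 by +31°: θ ← 53° +31° = 84°
rotate link 1 by -19°: θ ← 84° -19° = 65°
rotate link 1 by +88°: θ ← 65° +88° = 153°
rotate link 1 by +63°: θ ← 153° +63° = 216°
rotate link 1 by -48°: θ ← 216° -48° = 168°
crank pin P = (r cos θ, r sin θ) = (-47.929232, 10.187673)
h = r sin θ − e = 10.187673 − 10 = 0.187673
x = r cos θ + √(L² − h²) = -47.929232 + 248.999929 = 201.070697

201.0707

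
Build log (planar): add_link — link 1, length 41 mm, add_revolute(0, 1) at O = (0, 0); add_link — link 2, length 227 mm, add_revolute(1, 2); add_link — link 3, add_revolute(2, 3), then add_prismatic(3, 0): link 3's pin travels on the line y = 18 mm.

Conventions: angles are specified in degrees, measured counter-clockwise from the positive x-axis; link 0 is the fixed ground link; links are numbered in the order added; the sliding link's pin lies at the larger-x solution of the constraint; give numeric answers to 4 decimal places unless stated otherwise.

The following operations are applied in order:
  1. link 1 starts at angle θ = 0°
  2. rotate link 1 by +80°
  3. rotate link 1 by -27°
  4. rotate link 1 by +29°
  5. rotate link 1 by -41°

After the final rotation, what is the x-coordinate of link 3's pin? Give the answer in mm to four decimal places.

geometry: r = 41 mm, L = 227 mm, e = 18 mm; θ starts at 0°
rotate link 1 by +80°: θ ← 0° +80° = 80°
rotate link 1 by -27°: θ ← 80° -27° = 53°
rotate link 1 by +29°: θ ← 53° +29° = 82°
rotate link 1 by -41°: θ ← 82° -41° = 41°
crank pin P = (r cos θ, r sin θ) = (30.943093, 26.898420)
h = r sin θ − e = 26.898420 − 18 = 8.898420
x = r cos θ + √(L² − h²) = 30.943093 + 226.825524 = 257.768616

257.7686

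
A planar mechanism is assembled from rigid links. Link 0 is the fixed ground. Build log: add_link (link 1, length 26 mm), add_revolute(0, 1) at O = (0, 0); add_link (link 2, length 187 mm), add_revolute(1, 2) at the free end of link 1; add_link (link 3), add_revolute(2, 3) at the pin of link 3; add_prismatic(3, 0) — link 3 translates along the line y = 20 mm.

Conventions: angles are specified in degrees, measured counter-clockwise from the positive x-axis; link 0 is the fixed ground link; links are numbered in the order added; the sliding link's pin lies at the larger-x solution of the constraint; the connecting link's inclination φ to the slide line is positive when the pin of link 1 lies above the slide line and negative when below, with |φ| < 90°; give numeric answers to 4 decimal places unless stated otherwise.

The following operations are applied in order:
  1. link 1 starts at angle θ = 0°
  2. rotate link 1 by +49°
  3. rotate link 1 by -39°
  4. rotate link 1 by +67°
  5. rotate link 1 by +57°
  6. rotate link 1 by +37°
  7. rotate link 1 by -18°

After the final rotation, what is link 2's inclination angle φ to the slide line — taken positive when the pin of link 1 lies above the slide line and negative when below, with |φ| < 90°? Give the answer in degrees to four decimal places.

geometry: r = 26 mm, L = 187 mm, e = 20 mm; θ starts at 0°
rotate link 1 by +49°: θ ← 0° +49° = 49°
rotate link 1 by -39°: θ ← 49° -39° = 10°
rotate link 1 by +67°: θ ← 10° +67° = 77°
rotate link 1 by +57°: θ ← 77° +57° = 134°
rotate link 1 by +37°: θ ← 134° +37° = 171°
rotate link 1 by -18°: θ ← 171° -18° = 153°
h = r sin θ − e = 11.803753 − 20 = -8.196247
sin φ = h / L = -8.196247 / 187 = -0.04383020
φ = arcsin(-0.04383020) = -2.512090°

-2.5121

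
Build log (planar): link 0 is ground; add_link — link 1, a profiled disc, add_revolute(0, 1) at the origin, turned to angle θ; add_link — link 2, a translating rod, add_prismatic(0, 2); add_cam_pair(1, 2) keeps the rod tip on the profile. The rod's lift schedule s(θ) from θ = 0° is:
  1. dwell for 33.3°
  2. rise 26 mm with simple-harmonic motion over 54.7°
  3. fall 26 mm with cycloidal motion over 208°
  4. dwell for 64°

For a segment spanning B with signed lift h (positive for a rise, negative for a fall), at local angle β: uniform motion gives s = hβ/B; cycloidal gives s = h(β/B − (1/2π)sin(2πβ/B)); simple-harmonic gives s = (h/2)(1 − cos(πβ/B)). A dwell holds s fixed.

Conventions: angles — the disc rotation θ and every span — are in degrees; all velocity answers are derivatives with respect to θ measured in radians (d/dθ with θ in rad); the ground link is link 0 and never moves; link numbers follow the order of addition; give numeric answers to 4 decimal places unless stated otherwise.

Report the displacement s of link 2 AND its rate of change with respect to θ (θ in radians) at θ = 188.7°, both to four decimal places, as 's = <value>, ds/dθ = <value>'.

seg 1 [0°–33.3°] dwell: s stays 0.0000
seg 2 [33.3°–88°] simple-harmonic, h=26: full span → s += 26 → s = 26.0000
seg 3 [88°–296°] cycloidal, h=-26: θ=188.7° here. β=100.7, B=208. -26·(0.4841 − sin(2π·0.4841)/(2π)) = -12.1757 → s = 13.8243
velocity in seg [88°–296°] (cycloidal), θ in radians: β = 100.7° = 1.7575 rad, B = 208° = 3.6303 rad; ds/dθ = (h/B)(1 − cos(2πβ/B)) = ((-26)/3.6303)(1 − cos(2π·0.4841)) = -14.288390 mm/rad

s = 13.8243, ds/dθ = -14.2884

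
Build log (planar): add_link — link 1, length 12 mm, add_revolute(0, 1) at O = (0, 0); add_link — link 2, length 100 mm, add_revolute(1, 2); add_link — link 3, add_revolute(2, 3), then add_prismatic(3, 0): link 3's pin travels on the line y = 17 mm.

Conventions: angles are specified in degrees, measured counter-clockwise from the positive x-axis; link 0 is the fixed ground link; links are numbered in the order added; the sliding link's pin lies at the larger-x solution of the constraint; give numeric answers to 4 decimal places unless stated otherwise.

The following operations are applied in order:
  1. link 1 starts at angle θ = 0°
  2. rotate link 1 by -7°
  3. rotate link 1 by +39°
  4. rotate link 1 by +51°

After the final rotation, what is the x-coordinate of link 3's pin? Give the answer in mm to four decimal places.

geometry: r = 12 mm, L = 100 mm, e = 17 mm; θ starts at 0°
rotate link 1 by -7°: θ ← 0° -7° = -7°
rotate link 1 by +39°: θ ← -7° +39° = 32°
rotate link 1 by +51°: θ ← 32° +51° = 83°
crank pin P = (r cos θ, r sin θ) = (1.462432, 11.910554)
h = r sin θ − e = 11.910554 − 17 = -5.089446
x = r cos θ + √(L² − h²) = 1.462432 + 99.870404 = 101.332836

101.3328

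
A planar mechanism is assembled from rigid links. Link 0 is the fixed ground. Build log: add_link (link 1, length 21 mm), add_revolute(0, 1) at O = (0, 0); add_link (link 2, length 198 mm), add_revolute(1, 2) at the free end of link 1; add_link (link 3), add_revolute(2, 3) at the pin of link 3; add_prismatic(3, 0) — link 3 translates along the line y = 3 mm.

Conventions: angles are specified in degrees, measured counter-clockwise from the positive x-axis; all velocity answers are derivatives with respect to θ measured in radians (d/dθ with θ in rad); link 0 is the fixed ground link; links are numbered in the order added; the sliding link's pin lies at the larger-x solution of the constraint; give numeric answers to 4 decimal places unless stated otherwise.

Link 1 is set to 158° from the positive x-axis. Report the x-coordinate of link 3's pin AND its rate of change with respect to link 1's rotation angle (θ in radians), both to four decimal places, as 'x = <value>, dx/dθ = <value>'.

geometry: r = 21 mm, L = 198 mm, e = 3 mm
crank pin P = (r cos θ, r sin θ) = (-19.470861, 7.866738)
h = r sin θ − e = 7.866738 − 3 = 4.866738
x = r cos θ + √(L² − h²) = -19.470861 + 197.940180 = 178.469319
dx/dθ = −r sin θ − h·r cos θ/√(L² − h²) (θ in radians; h = 4.866738) = -7.388010

x = 178.4693, dx/dθ = -7.3880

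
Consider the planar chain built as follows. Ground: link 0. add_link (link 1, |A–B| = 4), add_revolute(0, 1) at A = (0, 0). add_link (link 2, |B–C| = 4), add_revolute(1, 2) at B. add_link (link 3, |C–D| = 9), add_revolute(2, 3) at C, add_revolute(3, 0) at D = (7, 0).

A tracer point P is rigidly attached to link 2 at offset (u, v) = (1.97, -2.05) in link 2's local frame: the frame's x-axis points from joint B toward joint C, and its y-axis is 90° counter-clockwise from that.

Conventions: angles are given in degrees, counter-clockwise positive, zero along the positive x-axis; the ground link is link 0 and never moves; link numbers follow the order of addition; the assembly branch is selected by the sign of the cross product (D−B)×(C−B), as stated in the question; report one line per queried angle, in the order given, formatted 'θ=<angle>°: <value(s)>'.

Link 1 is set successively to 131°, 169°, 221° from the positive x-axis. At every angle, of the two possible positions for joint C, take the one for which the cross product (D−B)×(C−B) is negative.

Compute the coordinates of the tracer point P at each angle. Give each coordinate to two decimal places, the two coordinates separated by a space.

A=(0,0), D=(7.00,0)
θ=131°: B = A + 4.00·(cos131°, sin131°) = (-2.6242, 3.0188)
θ=131°: |BD| = 10.0866
θ=131°: circle(B,4.00) ∩ circle(D,9.00): a=1.8212, h=3.5614
θ=131°:   candidates: C₊=(0.1794,5.8719) cross=35.922; C₋=(-1.9524,-0.9243) cross=-35.922
θ=131°:   branch - wants cross < 0 → take C=(-1.9524,-0.9243) (cross=-35.922)
θ=131°: ex = (C−B)/|BC| = (0.1680,-0.9858); ey = (0.9858,0.1680)
θ=131°: P = B + 1.97·ex + -2.05·ey = (-4.3142,0.7325)
θ=169°: B = A + 4.00·(cos169°, sin169°) = (-3.9265, 0.7632)
θ=169°: |BD| = 10.9531
θ=169°: circle(B,4.00) ∩ circle(D,9.00): a=2.5094, h=3.1150
θ=169°:   candidates: C₊=(-1.2062,3.6958) cross=34.119; C₋=(-1.6403,-2.5190) cross=-34.119
θ=169°:   branch - wants cross < 0 → take C=(-1.6403,-2.5190) (cross=-34.119)
θ=169°: ex = (C−B)/|BC| = (0.5716,-0.8206); ey = (0.8206,0.5716)
θ=169°: P = B + 1.97·ex + -2.05·ey = (-4.4827,-2.0250)
θ=221°: B = A + 4.00·(cos221°, sin221°) = (-3.0188, -2.6242)
θ=221°: |BD| = 10.3568
θ=221°: circle(B,4.00) ∩ circle(D,9.00): a=2.0404, h=3.4405
θ=221°:   candidates: C₊=(-1.9168,1.2210) cross=35.632; C₋=(-0.1733,-5.4354) cross=-35.632
θ=221°:   branch - wants cross < 0 → take C=(-0.1733,-5.4354) (cross=-35.632)
θ=221°: ex = (C−B)/|BC| = (0.7114,-0.7028); ey = (0.7028,0.7114)
θ=221°: P = B + 1.97·ex + -2.05·ey = (-3.0581,-5.4671)

θ=131°: -4.31 0.73
θ=169°: -4.48 -2.02
θ=221°: -3.06 -5.47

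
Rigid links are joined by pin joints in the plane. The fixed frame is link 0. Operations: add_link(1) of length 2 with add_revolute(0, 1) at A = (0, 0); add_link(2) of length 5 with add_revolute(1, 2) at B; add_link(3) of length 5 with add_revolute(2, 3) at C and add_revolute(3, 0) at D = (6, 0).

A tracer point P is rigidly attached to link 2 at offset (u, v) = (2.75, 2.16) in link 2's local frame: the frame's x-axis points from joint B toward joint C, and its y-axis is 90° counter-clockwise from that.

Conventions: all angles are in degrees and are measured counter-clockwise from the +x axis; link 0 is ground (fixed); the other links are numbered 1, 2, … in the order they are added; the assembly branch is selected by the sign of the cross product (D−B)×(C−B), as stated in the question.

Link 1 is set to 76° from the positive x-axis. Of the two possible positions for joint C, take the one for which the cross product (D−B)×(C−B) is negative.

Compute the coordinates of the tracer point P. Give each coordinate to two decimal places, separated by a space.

A=(0,0), D=(6.00,0)
B = A + 2.00·(cos76°, sin76°) = (0.4838, 1.9406)
|BD| = 5.8476
circle(B,5.00) ∩ circle(D,5.00): a=2.9238, h=4.0560
  candidates: C₊=(4.5880,4.7965) cross=23.718; C₋=(1.8959,-2.8559) cross=-23.718
  branch - wants cross < 0 → take C=(1.8959,-2.8559) (cross=-23.718)
ex = (C−B)/|BC| = (0.2824,-0.9593); ey = (0.9593,0.2824)
P = B + 2.75·ex + 2.16·ey = (3.3325,-0.0875)

3.33 -0.09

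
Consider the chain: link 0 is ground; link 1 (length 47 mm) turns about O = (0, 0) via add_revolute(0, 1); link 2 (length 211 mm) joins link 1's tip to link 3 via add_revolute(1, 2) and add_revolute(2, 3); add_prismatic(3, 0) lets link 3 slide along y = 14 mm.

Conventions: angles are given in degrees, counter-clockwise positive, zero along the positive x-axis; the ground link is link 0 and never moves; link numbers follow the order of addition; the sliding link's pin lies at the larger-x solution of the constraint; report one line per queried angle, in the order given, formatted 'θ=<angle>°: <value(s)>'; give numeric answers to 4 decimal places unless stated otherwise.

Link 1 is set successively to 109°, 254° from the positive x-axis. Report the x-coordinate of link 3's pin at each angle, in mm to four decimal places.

geometry: r = 47 mm, L = 211 mm, e = 14 mm
θ=109°: crank pin P = (r cos θ, r sin θ) = (-15.301703, 44.439373)
θ=109°: h = r sin θ − e = 44.439373 − 14 = 30.439373
θ=109°: x = r cos θ + √(L² − h²) = -15.301703 + 208.792827 = 193.491124
θ=254°: crank pin P = (r cos θ, r sin θ) = (-12.954956, -45.179300)
θ=254°: h = r sin θ − e = -45.179300 − 14 = -59.179300
θ=254°: x = r cos θ + √(L² − h²) = -12.954956 + 202.531011 = 189.576055

θ=109°: 193.4911
θ=254°: 189.5761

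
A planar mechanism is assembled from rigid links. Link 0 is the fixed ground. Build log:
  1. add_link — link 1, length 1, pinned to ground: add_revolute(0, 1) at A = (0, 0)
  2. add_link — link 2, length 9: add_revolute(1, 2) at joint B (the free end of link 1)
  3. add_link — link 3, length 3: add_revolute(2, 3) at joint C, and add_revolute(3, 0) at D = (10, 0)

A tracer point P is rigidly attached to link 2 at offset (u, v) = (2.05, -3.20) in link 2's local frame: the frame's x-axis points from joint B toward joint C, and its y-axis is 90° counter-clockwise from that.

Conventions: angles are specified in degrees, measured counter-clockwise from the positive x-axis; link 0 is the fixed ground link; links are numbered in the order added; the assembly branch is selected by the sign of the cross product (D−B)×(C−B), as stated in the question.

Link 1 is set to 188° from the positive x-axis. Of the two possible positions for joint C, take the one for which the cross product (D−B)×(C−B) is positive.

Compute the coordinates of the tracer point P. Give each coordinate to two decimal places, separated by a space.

A=(0,0), D=(10.00,0)
B = A + 1.00·(cos188°, sin188°) = (-0.9903, -0.1392)
|BD| = 10.9911
circle(B,9.00) ∩ circle(D,3.00): a=8.7709, h=2.0176
  candidates: C₊=(7.7544,1.9893) cross=22.176; C₋=(7.8055,-2.0455) cross=-22.176
  branch + wants cross > 0 → take C=(7.7544,1.9893) (cross=22.176)
ex = (C−B)/|BC| = (0.9716,0.2365); ey = (-0.2365,0.9716)
P = B + 2.05·ex + -3.20·ey = (1.7584,-2.7636)

1.76 -2.76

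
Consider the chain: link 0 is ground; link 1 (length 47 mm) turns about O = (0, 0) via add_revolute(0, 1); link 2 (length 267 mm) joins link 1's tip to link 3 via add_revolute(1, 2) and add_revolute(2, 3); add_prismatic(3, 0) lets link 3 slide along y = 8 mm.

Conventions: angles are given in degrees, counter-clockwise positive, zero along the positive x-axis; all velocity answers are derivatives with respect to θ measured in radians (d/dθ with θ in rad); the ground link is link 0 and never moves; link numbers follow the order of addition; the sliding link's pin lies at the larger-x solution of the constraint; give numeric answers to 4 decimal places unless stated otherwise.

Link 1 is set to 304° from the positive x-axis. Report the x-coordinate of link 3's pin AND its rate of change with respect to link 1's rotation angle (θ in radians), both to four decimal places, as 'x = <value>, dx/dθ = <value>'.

geometry: r = 47 mm, L = 267 mm, e = 8 mm
crank pin P = (r cos θ, r sin θ) = (26.282066, -38.964766)
h = r sin θ − e = -38.964766 − 8 = -46.964766
x = r cos θ + √(L² − h²) = 26.282066 + 262.837042 = 289.119109
dx/dθ = −r sin θ − h·r cos θ/√(L² − h²) (θ in radians; h = -46.964766) = 43.660950

x = 289.1191, dx/dθ = 43.6609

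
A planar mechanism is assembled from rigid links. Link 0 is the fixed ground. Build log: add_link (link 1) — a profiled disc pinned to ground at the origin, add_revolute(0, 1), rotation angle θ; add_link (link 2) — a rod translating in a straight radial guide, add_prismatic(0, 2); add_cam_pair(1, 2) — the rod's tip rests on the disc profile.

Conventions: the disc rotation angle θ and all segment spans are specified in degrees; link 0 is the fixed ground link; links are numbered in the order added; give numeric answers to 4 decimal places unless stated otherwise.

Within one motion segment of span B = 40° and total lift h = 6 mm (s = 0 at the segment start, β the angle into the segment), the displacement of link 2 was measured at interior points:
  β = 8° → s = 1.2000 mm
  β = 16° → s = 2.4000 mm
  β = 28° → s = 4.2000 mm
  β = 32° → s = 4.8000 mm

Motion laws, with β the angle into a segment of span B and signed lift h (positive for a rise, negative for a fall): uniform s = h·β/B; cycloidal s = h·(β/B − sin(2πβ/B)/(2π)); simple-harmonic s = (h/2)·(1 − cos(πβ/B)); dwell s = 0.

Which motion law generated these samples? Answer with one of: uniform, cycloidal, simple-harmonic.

candidates at β/B = r: uniform s = h·r (linear in β); cycloidal s = h·(r − sin(2πr)/(2π)); simple-harmonic s = (h/2)(1 − cos(πr))
β=8°: printed 1.2000 | uniform 1.2000, cycloidal 0.2918, simple-harmonic 0.5729
β=16°: printed 2.4000 | uniform 2.4000, cycloidal 1.8387, simple-harmonic 2.0729
β=28°: printed 4.2000 | uniform 4.2000, cycloidal 5.1082, simple-harmonic 4.7634
β=32°: printed 4.8000 | uniform 4.8000, cycloidal 5.7082, simple-harmonic 5.4271
only one law matches every sample → uniform

uniform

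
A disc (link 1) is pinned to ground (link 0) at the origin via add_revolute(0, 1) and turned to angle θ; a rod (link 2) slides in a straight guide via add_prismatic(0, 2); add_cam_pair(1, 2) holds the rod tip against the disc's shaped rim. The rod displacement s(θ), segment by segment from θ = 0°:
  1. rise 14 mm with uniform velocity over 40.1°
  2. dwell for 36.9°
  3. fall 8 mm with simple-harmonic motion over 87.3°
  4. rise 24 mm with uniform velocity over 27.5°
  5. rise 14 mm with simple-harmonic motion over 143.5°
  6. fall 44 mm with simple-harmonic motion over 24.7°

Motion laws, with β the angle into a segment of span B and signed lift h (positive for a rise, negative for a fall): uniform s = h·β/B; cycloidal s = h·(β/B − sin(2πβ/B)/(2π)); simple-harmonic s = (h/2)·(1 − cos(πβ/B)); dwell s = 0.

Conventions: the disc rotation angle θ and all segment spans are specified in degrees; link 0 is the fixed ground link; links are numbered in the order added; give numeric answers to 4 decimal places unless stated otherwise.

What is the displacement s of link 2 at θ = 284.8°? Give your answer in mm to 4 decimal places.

segment 1 (0° to 40.1°, uniform, h = 14) is passed completely: s = 0.0000 + (14) = 14.0000
segment 2 (40.1° to 77°, dwell): s unchanged at 14.0000
segment 3 (77° to 164.3°, simple-harmonic, h = -8) is passed completely: s = 14.0000 + (-8) = 6.0000
segment 4 (164.3° to 191.8°, uniform, h = 24) is passed completely: s = 6.0000 + (24) = 30.0000
θ = 284.8° falls in segment 5 (191.8° to 335.3°, simple-harmonic, h = 14): β = 284.8 − 191.8 = 93°, B = 143.5°; Δs = 14/2·(1 − cos(π·0.6481)) = 10.1403; s = 30.0000 + 10.1403 = 40.1403

40.1403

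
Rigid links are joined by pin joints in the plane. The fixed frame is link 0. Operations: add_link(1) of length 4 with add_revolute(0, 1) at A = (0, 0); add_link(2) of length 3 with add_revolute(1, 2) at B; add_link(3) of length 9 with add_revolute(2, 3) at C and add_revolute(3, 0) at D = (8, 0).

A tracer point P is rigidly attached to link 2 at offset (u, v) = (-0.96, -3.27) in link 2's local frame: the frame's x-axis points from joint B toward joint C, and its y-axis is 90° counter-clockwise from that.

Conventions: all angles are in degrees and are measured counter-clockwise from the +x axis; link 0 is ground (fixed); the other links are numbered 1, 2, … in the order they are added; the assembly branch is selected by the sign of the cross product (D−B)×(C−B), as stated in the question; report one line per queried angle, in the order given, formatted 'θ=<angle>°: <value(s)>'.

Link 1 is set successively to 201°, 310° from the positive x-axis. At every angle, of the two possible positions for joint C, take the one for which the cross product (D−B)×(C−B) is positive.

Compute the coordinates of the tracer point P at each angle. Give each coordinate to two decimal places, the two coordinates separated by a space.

A=(0,0), D=(8.00,0)
θ=201°: B = A + 4.00·(cos201°, sin201°) = (-3.7343, -1.4335)
θ=201°: |BD| = 11.8216
θ=201°: circle(B,3.00) ∩ circle(D,9.00): a=2.8655, h=0.8882
θ=201°:   candidates: C₊=(-0.9977,-0.2043) cross=10.500; C₋=(-0.7823,-1.9677) cross=-10.500
θ=201°:   branch + wants cross > 0 → take C=(-0.9977,-0.2043) (cross=10.500)
θ=201°: ex = (C−B)/|BC| = (0.9122,0.4097); ey = (-0.4097,0.9122)
θ=201°: P = B + -0.96·ex + -3.27·ey = (-3.2703,-4.8097)
θ=310°: B = A + 4.00·(cos310°, sin310°) = (2.5712, -3.0642)
θ=310°: |BD| = 6.2339
θ=310°: circle(B,3.00) ∩ circle(D,9.00): a=-2.6579, h=1.3912
θ=310°:   candidates: C₊=(-0.4273,-3.1591) cross=8.673; C₋=(0.9403,-5.5822) cross=-8.673
θ=310°:   branch + wants cross > 0 → take C=(-0.4273,-3.1591) (cross=8.673)
θ=310°: ex = (C−B)/|BC| = (-0.9995,-0.0316); ey = (0.0316,-0.9995)
θ=310°: P = B + -0.96·ex + -3.27·ey = (3.4272,0.2346)

θ=201°: -3.27 -4.81
θ=310°: 3.43 0.23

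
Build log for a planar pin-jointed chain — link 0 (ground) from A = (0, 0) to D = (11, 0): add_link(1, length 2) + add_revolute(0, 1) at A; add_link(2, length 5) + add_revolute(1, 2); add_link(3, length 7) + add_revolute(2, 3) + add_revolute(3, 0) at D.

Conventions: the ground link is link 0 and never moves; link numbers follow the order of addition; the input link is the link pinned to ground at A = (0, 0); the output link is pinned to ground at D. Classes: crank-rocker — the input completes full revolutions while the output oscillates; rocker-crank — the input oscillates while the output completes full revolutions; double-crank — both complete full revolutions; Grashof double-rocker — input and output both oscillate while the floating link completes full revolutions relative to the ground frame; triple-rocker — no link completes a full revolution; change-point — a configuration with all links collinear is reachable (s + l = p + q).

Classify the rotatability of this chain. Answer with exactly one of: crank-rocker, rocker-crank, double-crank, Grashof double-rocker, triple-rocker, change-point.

lengths: ground=11, input=2, coupler=5, output=7
sorted: s=2 (shortest), l=11 (longest), p+q=12
s + l = 13 vs p + q = 12
s + l > p + q → non-Grashof → no link fully rotates → triple-rocker

triple-rocker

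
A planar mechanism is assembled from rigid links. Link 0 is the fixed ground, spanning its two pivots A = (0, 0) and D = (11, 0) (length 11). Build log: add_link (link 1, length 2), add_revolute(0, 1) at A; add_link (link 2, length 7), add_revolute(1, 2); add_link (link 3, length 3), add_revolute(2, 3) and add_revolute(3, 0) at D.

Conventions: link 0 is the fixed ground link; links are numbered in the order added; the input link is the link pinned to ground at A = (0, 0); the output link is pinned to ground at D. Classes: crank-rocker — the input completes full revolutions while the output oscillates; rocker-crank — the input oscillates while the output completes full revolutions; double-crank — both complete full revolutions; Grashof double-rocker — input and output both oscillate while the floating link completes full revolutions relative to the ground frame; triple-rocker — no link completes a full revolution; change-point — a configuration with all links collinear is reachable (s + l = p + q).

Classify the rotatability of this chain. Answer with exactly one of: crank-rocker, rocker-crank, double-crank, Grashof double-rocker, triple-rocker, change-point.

lengths: ground=11, input=2, coupler=7, output=3
sorted: s=2 (shortest), l=11 (longest), p+q=10
s + l = 13 vs p + q = 10
s + l > p + q → non-Grashof → no link fully rotates → triple-rocker

triple-rocker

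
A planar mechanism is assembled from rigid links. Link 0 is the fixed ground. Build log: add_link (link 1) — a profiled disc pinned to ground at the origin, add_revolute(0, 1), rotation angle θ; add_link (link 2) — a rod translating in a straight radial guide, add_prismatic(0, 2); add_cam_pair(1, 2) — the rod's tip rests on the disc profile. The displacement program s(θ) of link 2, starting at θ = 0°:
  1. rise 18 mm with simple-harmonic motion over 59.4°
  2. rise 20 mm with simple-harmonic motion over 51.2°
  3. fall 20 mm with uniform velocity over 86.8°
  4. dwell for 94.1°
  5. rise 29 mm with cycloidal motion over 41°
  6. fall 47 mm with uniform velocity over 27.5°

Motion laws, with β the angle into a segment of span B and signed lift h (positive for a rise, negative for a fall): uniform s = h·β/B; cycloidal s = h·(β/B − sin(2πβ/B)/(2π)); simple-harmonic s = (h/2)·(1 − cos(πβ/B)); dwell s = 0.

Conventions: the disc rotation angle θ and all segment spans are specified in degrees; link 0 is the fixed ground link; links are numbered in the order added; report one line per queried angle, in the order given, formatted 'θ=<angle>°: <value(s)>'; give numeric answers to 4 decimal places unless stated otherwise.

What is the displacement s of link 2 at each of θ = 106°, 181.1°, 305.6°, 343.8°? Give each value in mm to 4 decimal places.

seg 1 [0°–59.4°] simple-harmonic, h=18: full span → s += 18 → s = 18.0000
seg 2 [59.4°–110.6°] simple-harmonic, h=20: θ=106° here. β=46.6, B=51.2. 20/2·(1 − cos(π·0.9102)) = 19.6043 → s = 37.6043
seg 2 [59.4°–110.6°] simple-harmonic, h=20: full span → s += 20 → s = 38.0000
seg 3 [110.6°–197.4°] uniform, h=-20: θ=181.1° here. β=70.5, B=86.8. -20·70.5/86.8 = -16.2442 → s = 21.7558
seg 3 [110.6°–197.4°] uniform, h=-20: full span → s += -20 → s = 18.0000
seg 4 [197.4°–291.5°] dwell: s stays 18.0000
seg 5 [291.5°–332.5°] cycloidal, h=29: θ=305.6° here. β=14.1, B=41. 29·(0.3439 − sin(2π·0.3439)/(2π)) = 6.1380 → s = 24.1380
seg 5 [291.5°–332.5°] cycloidal, h=29: full span → s += 29 → s = 47.0000
seg 6 [332.5°–360°] uniform, h=-47: θ=343.8° here. β=11.3, B=27.5. -47·11.3/27.5 = -19.3127 → s = 27.6873

θ=106°: 37.6043
θ=181.1°: 21.7558
θ=305.6°: 24.1380
θ=343.8°: 27.6873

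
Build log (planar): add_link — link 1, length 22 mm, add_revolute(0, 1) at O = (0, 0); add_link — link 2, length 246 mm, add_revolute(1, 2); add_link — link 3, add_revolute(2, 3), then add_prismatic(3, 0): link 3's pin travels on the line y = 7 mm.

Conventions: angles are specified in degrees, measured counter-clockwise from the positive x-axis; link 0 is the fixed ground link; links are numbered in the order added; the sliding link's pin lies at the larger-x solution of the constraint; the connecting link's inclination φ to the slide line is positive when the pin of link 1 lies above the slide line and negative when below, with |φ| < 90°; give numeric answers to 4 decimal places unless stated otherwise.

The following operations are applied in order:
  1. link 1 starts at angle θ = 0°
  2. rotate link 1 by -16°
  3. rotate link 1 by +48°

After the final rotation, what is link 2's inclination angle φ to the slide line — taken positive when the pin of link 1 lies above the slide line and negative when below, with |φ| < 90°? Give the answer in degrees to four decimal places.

geometry: r = 22 mm, L = 246 mm, e = 7 mm; θ starts at 0°
rotate link 1 by -16°: θ ← 0° -16° = -16°
rotate link 1 by +48°: θ ← -16° +48° = 32°
h = r sin θ − e = 11.658224 − 7 = 4.658224
sin φ = h / L = 4.658224 / 246 = 0.01893587
φ = arcsin(0.01893587) = 1.085010°

1.0850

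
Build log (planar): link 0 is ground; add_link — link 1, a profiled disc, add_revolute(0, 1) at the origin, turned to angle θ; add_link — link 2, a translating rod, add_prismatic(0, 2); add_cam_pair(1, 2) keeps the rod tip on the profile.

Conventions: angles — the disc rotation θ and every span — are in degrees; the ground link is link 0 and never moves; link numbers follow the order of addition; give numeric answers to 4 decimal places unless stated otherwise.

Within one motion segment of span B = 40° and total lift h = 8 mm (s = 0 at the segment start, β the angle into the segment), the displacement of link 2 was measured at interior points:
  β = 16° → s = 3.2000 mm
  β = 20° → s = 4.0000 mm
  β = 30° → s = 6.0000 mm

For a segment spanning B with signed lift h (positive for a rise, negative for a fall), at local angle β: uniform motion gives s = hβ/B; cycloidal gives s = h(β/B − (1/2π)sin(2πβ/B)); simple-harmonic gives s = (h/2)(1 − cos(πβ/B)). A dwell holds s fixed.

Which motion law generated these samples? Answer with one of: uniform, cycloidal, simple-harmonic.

candidates at β/B = r: uniform s = h·r (linear in β); cycloidal s = h·(r − sin(2πr)/(2π)); simple-harmonic s = (h/2)(1 − cos(πr))
β=16°: printed 3.2000 | uniform 3.2000, cycloidal 2.4516, simple-harmonic 2.7639
β=20°: printed 4.0000 | uniform 4.0000, cycloidal 4.0000, simple-harmonic 4.0000
β=30°: printed 6.0000 | uniform 6.0000, cycloidal 7.2732, simple-harmonic 6.8284
only one law matches every sample → uniform

uniform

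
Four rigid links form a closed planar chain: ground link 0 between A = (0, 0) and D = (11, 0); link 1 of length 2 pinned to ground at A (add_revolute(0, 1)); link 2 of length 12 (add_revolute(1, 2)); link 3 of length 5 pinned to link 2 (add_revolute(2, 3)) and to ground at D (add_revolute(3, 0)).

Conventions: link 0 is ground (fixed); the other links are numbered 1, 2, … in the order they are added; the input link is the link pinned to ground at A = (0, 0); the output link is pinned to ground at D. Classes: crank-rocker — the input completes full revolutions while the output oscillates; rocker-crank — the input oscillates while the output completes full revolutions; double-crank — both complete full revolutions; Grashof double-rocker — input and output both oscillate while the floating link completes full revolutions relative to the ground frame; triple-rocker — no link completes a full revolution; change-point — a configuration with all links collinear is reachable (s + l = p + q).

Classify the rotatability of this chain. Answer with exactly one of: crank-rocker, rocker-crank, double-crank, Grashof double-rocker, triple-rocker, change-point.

lengths: ground=11, input=2, coupler=12, output=5
sorted: s=2 (shortest), l=12 (longest), p+q=16
s + l = 14 vs p + q = 16
s + l < p + q (Grashof) with shortest = input link → crank-rocker

crank-rocker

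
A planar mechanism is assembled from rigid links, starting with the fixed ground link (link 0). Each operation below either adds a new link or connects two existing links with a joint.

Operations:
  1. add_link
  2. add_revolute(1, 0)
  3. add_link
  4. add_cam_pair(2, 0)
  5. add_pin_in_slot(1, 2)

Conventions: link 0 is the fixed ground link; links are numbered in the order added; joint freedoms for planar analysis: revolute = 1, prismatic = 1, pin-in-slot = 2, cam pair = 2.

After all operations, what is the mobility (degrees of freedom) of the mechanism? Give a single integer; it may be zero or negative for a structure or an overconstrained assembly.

link 0 = ground. State L|J1|J2 = 1|0|0
+link1  2|0|0
R(1,0) f=1→J1  2|1|0
+link2  3|1|0
C(2,0) f=2→J2  3|1|1
PS(1,2) f=2→J2  3|1|2
M = 3(3−1)−2·1−2 = 6−2−2 = 2

M = 2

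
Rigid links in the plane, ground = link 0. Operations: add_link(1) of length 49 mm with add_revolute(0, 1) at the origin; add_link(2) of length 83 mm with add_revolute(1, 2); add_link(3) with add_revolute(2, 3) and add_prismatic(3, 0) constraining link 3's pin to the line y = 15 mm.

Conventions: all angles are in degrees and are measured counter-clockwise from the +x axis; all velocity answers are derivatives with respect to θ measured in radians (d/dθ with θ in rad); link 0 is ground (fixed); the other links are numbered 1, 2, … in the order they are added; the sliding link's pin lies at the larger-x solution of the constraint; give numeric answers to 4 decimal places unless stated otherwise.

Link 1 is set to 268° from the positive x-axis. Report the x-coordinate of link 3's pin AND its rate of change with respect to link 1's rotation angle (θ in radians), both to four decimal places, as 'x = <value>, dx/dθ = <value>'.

geometry: r = 49 mm, L = 83 mm, e = 15 mm
crank pin P = (r cos θ, r sin θ) = (-1.710075, -48.970151)
h = r sin θ − e = -48.970151 − 15 = -63.970151
x = r cos θ + √(L² − h²) = -1.710075 + 52.884968 = 51.174893
dx/dθ = −r sin θ − h·r cos θ/√(L² − h²) (θ in radians; h = -63.970151) = 46.901627

x = 51.1749, dx/dθ = 46.9016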